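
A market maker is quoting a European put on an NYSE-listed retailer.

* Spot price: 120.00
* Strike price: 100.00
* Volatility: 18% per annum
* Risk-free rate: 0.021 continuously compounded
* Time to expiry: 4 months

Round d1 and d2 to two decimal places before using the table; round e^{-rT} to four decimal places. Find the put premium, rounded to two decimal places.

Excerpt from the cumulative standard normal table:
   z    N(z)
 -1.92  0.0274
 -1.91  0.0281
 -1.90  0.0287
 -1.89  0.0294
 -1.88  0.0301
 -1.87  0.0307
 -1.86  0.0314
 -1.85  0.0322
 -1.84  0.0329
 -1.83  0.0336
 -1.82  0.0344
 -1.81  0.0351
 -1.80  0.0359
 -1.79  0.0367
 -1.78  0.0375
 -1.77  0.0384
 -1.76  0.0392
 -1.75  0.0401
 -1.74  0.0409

T = 0.3333;  σ√T = 0.1039
d₁ = [ln(120/100) + (0.021 + 0.18²/2)·0.3333] / 0.1039 = [0.1823 + 0.0124] / 0.1039 = 1.8737 ⇒ 1.87
d₂ = d₁ − σ√T = 1.8737 − 0.1039 = 1.7698 ⇒ 1.77
exp(−rT) = exp(−0.021·0.3333) = 0.9930
N(−d₂) = N(-1.77) = 0.0384;  N(−d₁) = N(-1.87) = 0.0307
P = 100·0.9930·0.0384 − 120·0.0307 = 3.8131 − 3.6840 = 0.1291

0.13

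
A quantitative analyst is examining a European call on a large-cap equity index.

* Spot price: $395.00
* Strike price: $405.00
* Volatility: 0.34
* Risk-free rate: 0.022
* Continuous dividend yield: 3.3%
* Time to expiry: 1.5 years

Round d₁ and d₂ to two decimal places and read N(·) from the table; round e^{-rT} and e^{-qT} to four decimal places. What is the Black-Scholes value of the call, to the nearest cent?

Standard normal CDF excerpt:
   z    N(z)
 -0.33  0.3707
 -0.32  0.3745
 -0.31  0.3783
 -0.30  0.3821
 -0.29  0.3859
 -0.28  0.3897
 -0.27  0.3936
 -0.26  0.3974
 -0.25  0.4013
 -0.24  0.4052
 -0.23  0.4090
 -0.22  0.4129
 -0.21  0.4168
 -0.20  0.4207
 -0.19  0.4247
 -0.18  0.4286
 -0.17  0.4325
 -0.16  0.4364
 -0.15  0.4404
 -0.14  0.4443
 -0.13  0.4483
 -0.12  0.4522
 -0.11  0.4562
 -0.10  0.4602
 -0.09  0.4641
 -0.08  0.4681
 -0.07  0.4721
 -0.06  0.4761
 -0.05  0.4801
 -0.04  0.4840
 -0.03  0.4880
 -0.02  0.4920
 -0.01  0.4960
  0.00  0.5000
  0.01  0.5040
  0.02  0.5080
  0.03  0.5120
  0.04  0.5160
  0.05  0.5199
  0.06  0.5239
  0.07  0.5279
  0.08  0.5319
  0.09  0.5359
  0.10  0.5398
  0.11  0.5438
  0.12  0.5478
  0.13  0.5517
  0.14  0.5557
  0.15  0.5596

σ√T = 0.34 × 1.2247 = 0.4164
d₁ = [ln(395/405) + (0.022 − 0.033 + 0.34²/2)·1.5] / 0.4164 = [-0.0250 + 0.0702] / 0.4164 = 0.1085 which rounds to 0.11
d₂ = d₁ − σ√T = 0.1085 − 0.4164 = -0.3079 which rounds to -0.31
exp(−qT) = exp(−0.033·1.5) = 0.9517;  exp(−rT) = exp(−0.022·1.5) = 0.9675
N(d₁) = N(0.11) = 0.5438;  N(d₂) = N(-0.31) = 0.3783
C = 395·0.9517·0.5438 − 405·0.9675·0.3783 = 204.4261 − 148.2321 = 56.1940

$56.19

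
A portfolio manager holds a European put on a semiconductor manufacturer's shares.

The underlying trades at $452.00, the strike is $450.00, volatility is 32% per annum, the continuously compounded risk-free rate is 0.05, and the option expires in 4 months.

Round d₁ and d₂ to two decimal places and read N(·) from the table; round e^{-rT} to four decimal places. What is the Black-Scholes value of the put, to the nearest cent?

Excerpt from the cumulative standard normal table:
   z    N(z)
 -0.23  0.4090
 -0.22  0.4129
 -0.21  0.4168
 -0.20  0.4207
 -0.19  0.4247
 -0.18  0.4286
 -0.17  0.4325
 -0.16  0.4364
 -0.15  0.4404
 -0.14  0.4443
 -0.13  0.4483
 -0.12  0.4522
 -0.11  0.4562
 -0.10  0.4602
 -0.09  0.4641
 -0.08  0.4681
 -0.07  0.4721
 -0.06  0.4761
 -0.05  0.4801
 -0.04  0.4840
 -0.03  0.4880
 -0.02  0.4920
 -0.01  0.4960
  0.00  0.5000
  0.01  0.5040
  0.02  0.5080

$29.35

T = 0.3333;  σ√T = 0.1848
d₁ = [ln(452/450) + (0.05 + 0.32²/2)·0.3333] / 0.1848 = [0.0044 + 0.0337] / 0.1848 = 0.2066 which rounds to 0.21
d₂ = d₁ − σ√T = 0.2066 − 0.1848 = 0.0218 which rounds to 0.02
e^(−rT) = e^(−0.05·0.3333) = 0.9835
N(−d₂) = N(-0.02) = 0.4920;  N(−d₁) = N(-0.21) = 0.4168
P = 450·0.9835·0.4920 − 452·0.4168 = 217.7469 − 188.3936 = 29.3533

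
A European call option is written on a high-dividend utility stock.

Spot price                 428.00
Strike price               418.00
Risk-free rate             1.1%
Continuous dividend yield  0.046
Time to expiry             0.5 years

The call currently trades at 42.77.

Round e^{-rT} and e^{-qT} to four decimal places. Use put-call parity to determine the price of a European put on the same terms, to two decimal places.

e^(−qT) = e^(−0.046·0.5) = 0.9773;  e^(−rT) = e^(−0.011·0.5) = 0.9945
Put-call parity: C − P = S·e^(−qT) − K·e^(−rT) = 428·0.9773 − 418·0.9945 = 418.2844 − 415.7010 = 2.5834
P = C − (C − P) = 42.77 − (2.5834) = 40.1866

40.19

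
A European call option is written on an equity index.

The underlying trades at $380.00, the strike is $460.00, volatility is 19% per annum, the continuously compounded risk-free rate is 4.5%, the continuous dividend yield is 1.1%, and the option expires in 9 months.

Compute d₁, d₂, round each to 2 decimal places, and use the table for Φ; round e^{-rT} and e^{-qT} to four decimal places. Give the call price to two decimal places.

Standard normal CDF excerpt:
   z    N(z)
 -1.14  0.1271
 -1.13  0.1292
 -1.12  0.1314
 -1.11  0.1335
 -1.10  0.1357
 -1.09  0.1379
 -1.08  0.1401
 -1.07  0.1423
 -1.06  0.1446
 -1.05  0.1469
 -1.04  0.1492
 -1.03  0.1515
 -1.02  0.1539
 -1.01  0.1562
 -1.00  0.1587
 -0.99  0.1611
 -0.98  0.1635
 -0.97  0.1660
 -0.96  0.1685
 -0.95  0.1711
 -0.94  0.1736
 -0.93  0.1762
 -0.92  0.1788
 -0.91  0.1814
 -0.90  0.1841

$6.06

σ√T = 0.19·√0.75 = 0.1645
ln(S/K) + (r − q + σ²/2)T = ln(380/460) + (0.045 − 0.011 + 0.19²/2)·0.75 = -0.1911 + 0.0390 = -0.1520
d₁ = -0.1520 / 0.1645 = -0.9239 → -0.92
d₂ = d₁ − σ√T = -0.9239 − 0.1645 = -1.0884 → -1.09
exp(−qT) = exp(−0.011·0.75) = 0.9918;  exp(−rT) = exp(−0.045·0.75) = 0.9668
C = 380·0.9918·N(-0.92) − 460·0.9668·N(-1.09) = 380·0.9918·0.1788 − 460·0.9668·0.1379 = 67.3869 − 61.3280 = 6.0589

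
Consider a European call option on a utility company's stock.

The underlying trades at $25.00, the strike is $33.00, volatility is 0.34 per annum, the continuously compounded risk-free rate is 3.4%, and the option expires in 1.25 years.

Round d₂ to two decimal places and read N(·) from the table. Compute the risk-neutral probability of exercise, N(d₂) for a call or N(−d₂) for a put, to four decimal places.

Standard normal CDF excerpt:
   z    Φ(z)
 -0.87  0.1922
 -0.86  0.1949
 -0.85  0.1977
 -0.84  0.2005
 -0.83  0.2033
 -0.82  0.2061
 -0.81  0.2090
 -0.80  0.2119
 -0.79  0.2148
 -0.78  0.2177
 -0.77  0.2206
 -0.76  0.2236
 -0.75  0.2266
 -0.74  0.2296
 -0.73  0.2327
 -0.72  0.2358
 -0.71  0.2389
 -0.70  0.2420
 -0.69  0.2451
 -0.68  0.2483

0.2090

σ√T = 0.34 × 1.1180 = 0.3801
d₁ = [ln(25/33) + (0.034 + 0.34²/2)·1.25] / 0.3801 = [-0.2776 + 0.1148] / 0.3801 = -0.4285 which rounds to -0.43
d₂ = d₁ − σ√T = -0.4285 − 0.3801 = -0.8086 which rounds to -0.81
Pr(exercise) under Q = N(d₂) = 0.2090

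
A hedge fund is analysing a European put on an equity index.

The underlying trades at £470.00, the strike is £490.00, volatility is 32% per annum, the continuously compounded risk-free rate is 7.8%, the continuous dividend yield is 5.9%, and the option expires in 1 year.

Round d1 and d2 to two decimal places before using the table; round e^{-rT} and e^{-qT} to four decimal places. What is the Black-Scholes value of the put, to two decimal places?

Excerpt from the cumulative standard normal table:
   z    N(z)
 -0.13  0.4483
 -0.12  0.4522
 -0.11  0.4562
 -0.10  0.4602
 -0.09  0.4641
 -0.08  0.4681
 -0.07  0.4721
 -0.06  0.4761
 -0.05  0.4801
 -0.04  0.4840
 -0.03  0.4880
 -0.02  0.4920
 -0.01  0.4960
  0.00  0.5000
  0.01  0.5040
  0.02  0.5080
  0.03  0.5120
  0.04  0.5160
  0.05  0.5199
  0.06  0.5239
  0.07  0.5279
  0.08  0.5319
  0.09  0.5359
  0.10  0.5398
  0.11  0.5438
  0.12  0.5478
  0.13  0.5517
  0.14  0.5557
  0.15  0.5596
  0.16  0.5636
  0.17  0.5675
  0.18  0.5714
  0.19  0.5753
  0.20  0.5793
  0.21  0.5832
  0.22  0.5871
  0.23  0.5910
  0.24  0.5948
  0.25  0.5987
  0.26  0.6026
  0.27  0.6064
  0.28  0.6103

σ√T = 0.32·√1 = 0.3200
d₁ = [ln(470/490) + (0.078 − 0.059 + ½·0.32²)·1] / (σ√T) = (-0.0417 + 0.0702) / 0.3200 = 0.0891 → 0.09
d₂ = 0.0891 − 0.3200 = -0.2309 → -0.23
exp(−qT) = exp(−0.059·1) = 0.9427;  exp(−rT) = exp(−0.078·1) = 0.9250
N(−d₂) = N(0.23) = 0.5910;  N(−d₁) = N(-0.09) = 0.4641
P = 490·0.9250·0.5910 − 470·0.9427·0.4641 = 267.8707 − 205.6283 = 62.2424

£62.24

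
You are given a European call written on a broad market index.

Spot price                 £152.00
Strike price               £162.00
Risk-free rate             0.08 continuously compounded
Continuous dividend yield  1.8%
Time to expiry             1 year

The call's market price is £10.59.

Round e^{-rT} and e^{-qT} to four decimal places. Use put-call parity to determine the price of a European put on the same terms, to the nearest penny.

e^(−qT) = e^(−0.018·1) = 0.9822;  e^(−rT) = e^(−0.08·1) = 0.9231
Put-call parity: C − P = S·e^(−qT) − K·e^(−rT) = 152·0.9822 − 162·0.9231 = 149.2944 − 149.5422 = -0.2478
P = C − (C − P) = 10.59 − (-0.2478) = 10.8378

£10.84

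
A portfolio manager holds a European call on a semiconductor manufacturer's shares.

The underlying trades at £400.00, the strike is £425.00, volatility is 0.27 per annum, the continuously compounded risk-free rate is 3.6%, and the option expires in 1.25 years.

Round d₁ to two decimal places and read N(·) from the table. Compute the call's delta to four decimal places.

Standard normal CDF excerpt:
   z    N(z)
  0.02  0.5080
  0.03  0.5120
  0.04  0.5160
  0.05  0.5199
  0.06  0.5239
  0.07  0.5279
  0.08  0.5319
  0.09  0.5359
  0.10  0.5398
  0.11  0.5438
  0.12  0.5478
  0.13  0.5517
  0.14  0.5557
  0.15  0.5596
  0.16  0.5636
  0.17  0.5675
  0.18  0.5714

0.5398

σ√T = 0.27 × 1.1180 = 0.3019
d₁ = [ln(400/425) + (0.036 + 0.27²/2)·1.25] / 0.3019 = [-0.0606 + 0.0906] / 0.3019 = 0.0992 → 0.10
N(d₁) = N(0.10) = 0.5398
Δ_call = N(d₁) = 0.5398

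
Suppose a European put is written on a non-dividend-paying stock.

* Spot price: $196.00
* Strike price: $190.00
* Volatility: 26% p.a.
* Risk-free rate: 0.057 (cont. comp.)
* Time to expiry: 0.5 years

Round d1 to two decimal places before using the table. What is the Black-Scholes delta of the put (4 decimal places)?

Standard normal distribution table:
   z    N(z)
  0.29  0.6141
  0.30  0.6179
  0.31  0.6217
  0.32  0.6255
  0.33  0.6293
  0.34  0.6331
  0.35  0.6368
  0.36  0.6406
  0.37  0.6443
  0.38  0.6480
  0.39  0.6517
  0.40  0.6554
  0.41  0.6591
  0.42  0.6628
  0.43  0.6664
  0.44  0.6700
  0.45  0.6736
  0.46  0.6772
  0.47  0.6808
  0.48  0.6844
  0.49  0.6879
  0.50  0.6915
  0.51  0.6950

-0.3372

σ√T = 0.26·√0.5 = 0.1838
d₁ = [ln(196/190) + (0.057 + 0.26²/2)·0.5] / 0.1838 = [0.0311 + 0.0454] / 0.1838 = 0.4161 which rounds to 0.42
N(d₁) = N(0.42) = 0.6628
Δ_put = N(d₁) − 1 = 0.6628 − 1 = -0.3372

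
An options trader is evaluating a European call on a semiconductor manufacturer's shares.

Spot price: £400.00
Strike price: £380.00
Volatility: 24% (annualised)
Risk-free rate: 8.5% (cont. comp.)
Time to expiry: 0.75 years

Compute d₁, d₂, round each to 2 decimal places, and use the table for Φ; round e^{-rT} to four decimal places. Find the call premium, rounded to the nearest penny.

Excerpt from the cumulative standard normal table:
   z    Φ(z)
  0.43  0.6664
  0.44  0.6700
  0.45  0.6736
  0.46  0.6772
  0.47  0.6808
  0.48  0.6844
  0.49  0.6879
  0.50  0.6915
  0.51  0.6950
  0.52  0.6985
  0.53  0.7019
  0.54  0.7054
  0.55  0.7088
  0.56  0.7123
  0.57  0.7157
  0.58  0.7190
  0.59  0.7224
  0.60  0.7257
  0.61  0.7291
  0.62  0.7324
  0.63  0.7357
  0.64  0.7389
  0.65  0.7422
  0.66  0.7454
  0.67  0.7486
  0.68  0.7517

£58.01

T = 0.75;  σ√T = 0.2078
d₁ = [ln(400/380) + (0.085 + 0.24²/2)·0.75] / 0.2078 = [0.0513 + 0.0854] / 0.2078 = 0.6574 ≈ 0.66
d₂ = d₁ − σ√T = 0.6574 − 0.2078 = 0.4496 ≈ 0.45
e^(−rT) = e^(−0.085·0.75) = 0.9382
C = 400·N(0.66) − 380·0.9382·N(0.45) = 400·0.7454 − 380·0.9382·0.6736 = 298.1600 − 240.1492 = 58.0108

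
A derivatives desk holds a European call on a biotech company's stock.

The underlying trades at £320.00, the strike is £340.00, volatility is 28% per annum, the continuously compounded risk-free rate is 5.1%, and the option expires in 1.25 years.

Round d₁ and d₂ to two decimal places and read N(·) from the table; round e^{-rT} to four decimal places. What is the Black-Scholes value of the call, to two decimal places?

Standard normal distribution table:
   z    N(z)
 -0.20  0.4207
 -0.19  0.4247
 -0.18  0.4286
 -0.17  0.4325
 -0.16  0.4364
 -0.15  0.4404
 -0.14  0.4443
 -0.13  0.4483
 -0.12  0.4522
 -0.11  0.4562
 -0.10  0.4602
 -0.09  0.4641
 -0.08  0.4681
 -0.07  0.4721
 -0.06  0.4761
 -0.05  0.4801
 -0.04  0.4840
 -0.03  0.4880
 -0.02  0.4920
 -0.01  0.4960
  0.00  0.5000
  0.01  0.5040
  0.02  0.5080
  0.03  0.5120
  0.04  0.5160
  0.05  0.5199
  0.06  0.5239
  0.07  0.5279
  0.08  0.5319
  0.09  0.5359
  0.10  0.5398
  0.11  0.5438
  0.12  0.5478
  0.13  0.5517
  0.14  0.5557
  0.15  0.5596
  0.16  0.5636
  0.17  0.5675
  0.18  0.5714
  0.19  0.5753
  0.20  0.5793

£41.12

σ√T = 0.28 × 1.1180 = 0.3130
d₁ = [ln(320/340) + (0.051 + 0.28²/2)·1.25] / 0.3130 = [-0.0606 + 0.1128] / 0.3130 = 0.1665 ≈ 0.17
d₂ = d₁ − σ√T = 0.1665 − 0.3130 = -0.1465 ≈ -0.15
exp(−rT) = exp(−0.051·1.25) = 0.9382
N(d₁) = N(0.17) = 0.5675;  N(d₂) = N(-0.15) = 0.4404
C = 320·0.5675 − 340·0.9382·0.4404 = 181.6000 − 140.4823 = 41.1177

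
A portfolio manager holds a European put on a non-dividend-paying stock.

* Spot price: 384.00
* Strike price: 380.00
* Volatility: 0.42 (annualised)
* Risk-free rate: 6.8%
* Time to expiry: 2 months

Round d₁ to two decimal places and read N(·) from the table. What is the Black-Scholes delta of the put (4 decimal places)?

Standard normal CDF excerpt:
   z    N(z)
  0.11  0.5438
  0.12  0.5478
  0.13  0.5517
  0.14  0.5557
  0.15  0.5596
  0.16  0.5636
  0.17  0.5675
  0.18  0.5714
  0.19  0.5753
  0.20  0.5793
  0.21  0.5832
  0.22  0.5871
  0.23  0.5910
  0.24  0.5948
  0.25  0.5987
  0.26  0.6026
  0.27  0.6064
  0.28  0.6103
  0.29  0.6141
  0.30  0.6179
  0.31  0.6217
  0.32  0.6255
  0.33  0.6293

-0.4168

σ√T = 0.42 × 0.4082 = 0.1715
ln(S/K) + (r + σ²/2)T = ln(384/380) + (0.068 + 0.42²/2)·0.1667 = 0.0105 + 0.0260 = 0.0365
d₁ = 0.0365 / 0.1715 = 0.2129 which rounds to 0.21
N(d₁) = N(0.21) = 0.5832
Δ_put = N(d₁) − 1 = 0.5832 − 1 = -0.4168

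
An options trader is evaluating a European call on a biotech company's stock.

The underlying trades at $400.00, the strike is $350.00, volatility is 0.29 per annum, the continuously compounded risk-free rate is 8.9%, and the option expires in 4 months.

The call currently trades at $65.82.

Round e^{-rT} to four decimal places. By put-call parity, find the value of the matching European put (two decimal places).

exp(−rT) = exp(−0.089·0.3333) = 0.9708
Put-call parity: C − P = S − K·e^(−rT) = 400 − 350·0.9708 = 400 − 339.7800 = 60.2200
P = C − (C − P) = 65.82 − (60.2200) = 5.6000

$5.60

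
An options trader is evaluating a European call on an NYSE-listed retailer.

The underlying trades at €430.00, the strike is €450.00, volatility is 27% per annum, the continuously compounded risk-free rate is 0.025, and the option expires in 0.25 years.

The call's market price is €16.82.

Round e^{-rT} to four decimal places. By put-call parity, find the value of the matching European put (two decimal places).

exp(−rT) = exp(−0.025·0.25) = 0.9938
Put-call parity: C − P = S − K·e^(−rT) = 430 − 450·0.9938 = 430 − 447.2100 = -17.2100
P = C − (C − P) = 16.82 − (-17.2100) = 34.0300

€34.03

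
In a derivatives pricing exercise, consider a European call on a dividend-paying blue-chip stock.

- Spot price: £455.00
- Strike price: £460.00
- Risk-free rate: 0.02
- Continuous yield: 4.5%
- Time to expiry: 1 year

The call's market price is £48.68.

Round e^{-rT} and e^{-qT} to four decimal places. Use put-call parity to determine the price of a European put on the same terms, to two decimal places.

exp(−qT) = exp(−0.045·1) = 0.9560;  exp(−rT) = exp(−0.02·1) = 0.9802
Put-call parity: C − P = S·e^(−qT) − K·e^(−rT) = 455·0.9560 − 460·0.9802 = 434.9800 − 450.8920 = -15.9120
P = C − (C − P) = 48.68 − (-15.9120) = 64.5920

£64.59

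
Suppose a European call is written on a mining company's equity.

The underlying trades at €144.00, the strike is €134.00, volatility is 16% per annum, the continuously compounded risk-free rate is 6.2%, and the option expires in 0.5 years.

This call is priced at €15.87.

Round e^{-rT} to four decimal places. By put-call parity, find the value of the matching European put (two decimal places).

e^(−rT) = e^(−0.062·0.5) = 0.9695
Put-call parity: C − P = S − K·e^(−rT) = 144 − 134·0.9695 = 144 − 129.9130 = 14.0870
P = C − (C − P) = 15.87 − (14.0870) = 1.7830

€1.78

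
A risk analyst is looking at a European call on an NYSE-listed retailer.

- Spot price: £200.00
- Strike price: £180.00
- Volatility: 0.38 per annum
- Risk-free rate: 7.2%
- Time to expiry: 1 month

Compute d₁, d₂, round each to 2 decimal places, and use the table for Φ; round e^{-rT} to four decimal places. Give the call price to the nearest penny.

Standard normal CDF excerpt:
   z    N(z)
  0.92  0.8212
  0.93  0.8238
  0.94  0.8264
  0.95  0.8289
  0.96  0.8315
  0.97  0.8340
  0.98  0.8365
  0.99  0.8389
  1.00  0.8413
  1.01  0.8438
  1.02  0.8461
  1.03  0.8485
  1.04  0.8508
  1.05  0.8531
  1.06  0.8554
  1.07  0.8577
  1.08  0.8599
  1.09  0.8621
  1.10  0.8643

£22.77

σ√T = 0.38 × 0.2887 = 0.1097
d₁ = [ln(200/180) + (0.072 + 0.38²/2)·0.08333] / 0.1097 = [0.1054 + 0.0120] / 0.1097 = 1.0700 ⇒ 1.07
d₂ = d₁ − σ√T = 1.0700 − 0.1097 = 0.9603 ⇒ 0.96
exp(−rT) = exp(−0.072·0.08333) = 0.9940
C = 200·N(1.07) − 180·0.9940·N(0.96) = 200·0.8577 − 180·0.9940·0.8315 = 171.5400 − 148.7720 = 22.7680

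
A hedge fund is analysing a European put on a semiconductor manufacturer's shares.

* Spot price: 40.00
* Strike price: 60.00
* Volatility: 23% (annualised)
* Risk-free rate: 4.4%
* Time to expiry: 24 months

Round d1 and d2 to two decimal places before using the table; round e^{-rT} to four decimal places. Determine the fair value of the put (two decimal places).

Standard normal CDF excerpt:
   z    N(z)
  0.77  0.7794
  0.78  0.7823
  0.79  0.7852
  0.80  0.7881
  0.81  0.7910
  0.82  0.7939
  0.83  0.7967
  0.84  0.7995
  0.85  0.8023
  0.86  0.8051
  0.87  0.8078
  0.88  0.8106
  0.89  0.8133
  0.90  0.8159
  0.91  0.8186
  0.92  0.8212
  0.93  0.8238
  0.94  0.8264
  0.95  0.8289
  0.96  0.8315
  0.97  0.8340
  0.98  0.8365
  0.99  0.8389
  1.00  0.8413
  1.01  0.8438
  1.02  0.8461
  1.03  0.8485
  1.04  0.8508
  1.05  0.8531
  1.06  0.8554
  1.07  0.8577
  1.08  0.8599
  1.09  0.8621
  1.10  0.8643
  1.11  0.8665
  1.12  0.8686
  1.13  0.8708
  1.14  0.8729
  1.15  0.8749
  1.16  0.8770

σ√T = 0.23 × 1.4142 = 0.3253
d₁ = [ln(40/60) + (0.044 + ½·0.23²)·2] / (σ√T) = (-0.4055 + 0.1409) / 0.3253 = -0.8134 ≈ -0.81
d₂ = -0.8134 − 0.3253 = -1.1386 ≈ -1.14
e^(−rT) = e^(−0.044·2) = 0.9158
N(−d₂) = N(1.14) = 0.8729;  N(−d₁) = N(0.81) = 0.7910
P = 60·0.9158·0.8729 − 40·0.7910 = 47.9641 − 31.6400 = 16.3241

16.32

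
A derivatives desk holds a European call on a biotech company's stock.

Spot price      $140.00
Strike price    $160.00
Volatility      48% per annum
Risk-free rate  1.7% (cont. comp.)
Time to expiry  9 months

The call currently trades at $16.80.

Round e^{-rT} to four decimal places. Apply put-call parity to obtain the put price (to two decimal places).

e^(−rT) = e^(−0.017·0.75) = 0.9873
Put-call parity: C − P = S − K·e^(−rT) = 140 − 160·0.9873 = 140 − 157.9680 = -17.9680
P = C − (C − P) = 16.80 − (-17.9680) = 34.7680

$34.77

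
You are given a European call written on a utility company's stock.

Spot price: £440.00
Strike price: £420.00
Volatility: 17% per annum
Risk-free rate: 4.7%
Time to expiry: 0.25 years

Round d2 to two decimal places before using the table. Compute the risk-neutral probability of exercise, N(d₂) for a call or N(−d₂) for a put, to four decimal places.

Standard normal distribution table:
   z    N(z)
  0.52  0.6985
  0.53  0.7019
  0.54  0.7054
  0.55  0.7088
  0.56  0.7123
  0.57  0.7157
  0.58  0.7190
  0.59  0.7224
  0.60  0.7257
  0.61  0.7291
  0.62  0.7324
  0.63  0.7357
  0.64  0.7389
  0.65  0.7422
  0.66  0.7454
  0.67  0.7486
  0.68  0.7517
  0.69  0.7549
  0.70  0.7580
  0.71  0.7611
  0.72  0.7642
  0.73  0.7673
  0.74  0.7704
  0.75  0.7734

σ√T = 0.17 × 0.5000 = 0.0850
d₁ = [ln(440/420) + (0.047 + 0.17²/2)·0.25] / 0.0850 = [0.0465 + 0.0154] / 0.0850 = 0.7280 which rounds to 0.73
d₂ = d₁ − σ√T = 0.7280 − 0.0850 = 0.6430 which rounds to 0.64
Risk-neutral Pr[S_T > K] = N(d₂) = N(0.64) = 0.7389

0.7389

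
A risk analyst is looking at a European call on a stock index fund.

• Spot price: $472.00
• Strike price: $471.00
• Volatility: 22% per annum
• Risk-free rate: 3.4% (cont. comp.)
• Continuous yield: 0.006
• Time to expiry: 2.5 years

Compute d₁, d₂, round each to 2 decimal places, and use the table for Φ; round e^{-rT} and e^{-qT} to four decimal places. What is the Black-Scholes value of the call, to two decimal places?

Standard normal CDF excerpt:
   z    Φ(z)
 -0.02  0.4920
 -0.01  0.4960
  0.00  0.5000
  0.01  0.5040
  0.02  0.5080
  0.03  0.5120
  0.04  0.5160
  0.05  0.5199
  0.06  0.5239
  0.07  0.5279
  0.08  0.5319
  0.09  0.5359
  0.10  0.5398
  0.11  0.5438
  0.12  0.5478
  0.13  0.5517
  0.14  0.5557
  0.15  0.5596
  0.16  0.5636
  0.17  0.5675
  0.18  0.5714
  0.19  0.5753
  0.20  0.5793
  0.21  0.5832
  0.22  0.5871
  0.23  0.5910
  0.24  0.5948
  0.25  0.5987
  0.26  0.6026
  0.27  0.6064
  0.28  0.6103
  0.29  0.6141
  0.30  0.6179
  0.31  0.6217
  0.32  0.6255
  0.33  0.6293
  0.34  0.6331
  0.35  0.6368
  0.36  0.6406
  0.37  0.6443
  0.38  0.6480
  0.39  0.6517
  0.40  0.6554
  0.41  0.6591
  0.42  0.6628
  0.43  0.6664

$79.80

σ√T = 0.22 × 1.5811 = 0.3479
d₁ = [ln(472/471) + (0.034 − 0.006 + ½·0.22²)·2.5] / (σ√T) = (0.0021 + 0.1305) / 0.3479 = 0.3813 → 0.38
d₂ = 0.3813 − 0.3479 = 0.0334 → 0.03
e^(−qT) = e^(−0.006·2.5) = 0.9851;  e^(−rT) = e^(−0.034·2.5) = 0.9185
N(d₁) = N(0.38) = 0.6480;  N(d₂) = N(0.03) = 0.5120
C = 472·0.9851·0.6480 − 471·0.9185·0.5120 = 301.2987 − 221.4981 = 79.8006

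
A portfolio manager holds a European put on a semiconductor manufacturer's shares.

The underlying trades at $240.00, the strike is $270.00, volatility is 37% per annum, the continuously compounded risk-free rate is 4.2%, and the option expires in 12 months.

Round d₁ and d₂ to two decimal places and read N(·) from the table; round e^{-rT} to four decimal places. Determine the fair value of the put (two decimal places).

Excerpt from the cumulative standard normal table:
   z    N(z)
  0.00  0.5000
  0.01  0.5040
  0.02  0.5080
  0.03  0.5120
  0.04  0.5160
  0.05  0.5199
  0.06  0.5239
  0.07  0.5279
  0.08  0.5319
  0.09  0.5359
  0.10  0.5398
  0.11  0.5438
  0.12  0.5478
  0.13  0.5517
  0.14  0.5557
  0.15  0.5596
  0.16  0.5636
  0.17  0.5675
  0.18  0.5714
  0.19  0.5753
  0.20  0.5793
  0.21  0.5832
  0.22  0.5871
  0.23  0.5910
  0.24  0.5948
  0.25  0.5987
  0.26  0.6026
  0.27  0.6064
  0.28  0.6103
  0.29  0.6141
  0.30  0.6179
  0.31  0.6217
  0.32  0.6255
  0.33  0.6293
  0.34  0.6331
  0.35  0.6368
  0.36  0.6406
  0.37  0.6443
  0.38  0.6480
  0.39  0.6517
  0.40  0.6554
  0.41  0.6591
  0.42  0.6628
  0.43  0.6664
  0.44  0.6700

T = 1;  σ√T = 0.3700
d₁ = [ln(240/270) + (0.042 + 0.37²/2)·1] / 0.3700 = [-0.1178 + 0.1104] / 0.3700 = -0.0198 which rounds to -0.02
d₂ = d₁ − σ√T = -0.0198 − 0.3700 = -0.3898 which rounds to -0.39
e^(−rT) = e^(−0.042·1) = 0.9589
N(−d₂) = N(0.39) = 0.6517;  N(−d₁) = N(0.02) = 0.5080
P = 270·0.9589·0.6517 − 240·0.5080 = 168.7271 − 121.9200 = 46.8071

$46.81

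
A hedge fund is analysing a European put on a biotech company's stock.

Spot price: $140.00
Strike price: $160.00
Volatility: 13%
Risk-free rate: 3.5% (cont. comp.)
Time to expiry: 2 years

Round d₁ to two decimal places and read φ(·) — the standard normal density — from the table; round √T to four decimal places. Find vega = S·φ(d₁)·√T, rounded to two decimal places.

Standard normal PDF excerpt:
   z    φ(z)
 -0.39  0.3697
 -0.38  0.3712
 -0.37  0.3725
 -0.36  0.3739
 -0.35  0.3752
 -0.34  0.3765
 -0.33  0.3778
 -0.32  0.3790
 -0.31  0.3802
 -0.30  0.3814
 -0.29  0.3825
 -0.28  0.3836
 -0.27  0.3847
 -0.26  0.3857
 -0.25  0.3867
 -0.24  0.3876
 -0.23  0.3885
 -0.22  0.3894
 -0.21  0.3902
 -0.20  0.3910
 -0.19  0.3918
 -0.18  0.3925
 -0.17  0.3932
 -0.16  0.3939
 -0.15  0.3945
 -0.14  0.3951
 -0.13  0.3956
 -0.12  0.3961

76.56

σ√T = 0.13·√2 = 0.1838
d₁ = [ln(140/160) + (0.035 + ½·0.13²)·2] / (σ√T) = (-0.1335 + 0.0869) / 0.1838 = -0.2536 which rounds to -0.25
√T = √2 = 1.4142
φ(d₁) = φ(-0.25) = 0.3867
vega = S·φ(d₁)·√T = 140·0.3867·1.4142 = 76.5620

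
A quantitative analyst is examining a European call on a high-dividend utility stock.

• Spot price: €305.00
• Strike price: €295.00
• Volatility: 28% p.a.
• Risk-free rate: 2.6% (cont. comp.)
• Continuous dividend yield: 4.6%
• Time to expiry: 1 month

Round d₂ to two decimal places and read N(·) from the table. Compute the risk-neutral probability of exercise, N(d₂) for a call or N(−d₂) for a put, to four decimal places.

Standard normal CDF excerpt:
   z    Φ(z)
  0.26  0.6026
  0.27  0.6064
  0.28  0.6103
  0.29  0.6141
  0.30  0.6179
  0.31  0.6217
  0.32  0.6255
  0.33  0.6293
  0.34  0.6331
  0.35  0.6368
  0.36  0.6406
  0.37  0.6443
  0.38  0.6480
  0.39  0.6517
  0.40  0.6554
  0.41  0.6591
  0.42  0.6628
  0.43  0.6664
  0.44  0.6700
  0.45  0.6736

0.6368

T = 0.08333;  σ√T = 0.0808
d₁ = [ln(305/295) + (0.026 − 0.046 + 0.28²/2)·0.08333] / 0.0808 = [0.0333 + 0.0016] / 0.0808 = 0.4322 → 0.43
d₂ = d₁ − σ√T = 0.4322 − 0.0808 = 0.3514 → 0.35
Risk-neutral Pr[S_T > K] = N(d₂) = N(0.35) = 0.6368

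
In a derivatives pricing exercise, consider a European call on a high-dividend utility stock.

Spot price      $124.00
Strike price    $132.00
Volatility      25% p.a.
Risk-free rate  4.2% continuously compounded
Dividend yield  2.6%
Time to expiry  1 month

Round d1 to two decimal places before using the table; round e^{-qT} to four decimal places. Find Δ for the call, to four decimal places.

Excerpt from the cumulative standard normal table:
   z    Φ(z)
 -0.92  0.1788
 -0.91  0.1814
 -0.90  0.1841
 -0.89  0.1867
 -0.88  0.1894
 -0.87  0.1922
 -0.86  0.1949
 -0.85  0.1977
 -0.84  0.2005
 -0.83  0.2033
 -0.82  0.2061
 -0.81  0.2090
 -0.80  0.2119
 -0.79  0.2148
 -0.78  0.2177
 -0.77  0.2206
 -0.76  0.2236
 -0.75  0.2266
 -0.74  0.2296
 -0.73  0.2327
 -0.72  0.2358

0.2085

σ√T = 0.25 × 0.2887 = 0.0722
d₁ = [ln(124/132) + (0.042 − 0.026 + 0.25²/2)·0.08333] / 0.0722 = [-0.0625 + 0.0039] / 0.0722 = -0.8117 which rounds to -0.81
N(d₁) = N(-0.81) = 0.2090
Δ_call = exp(−qT)·N(d₁) = 0.9978·0.2090 = 0.2085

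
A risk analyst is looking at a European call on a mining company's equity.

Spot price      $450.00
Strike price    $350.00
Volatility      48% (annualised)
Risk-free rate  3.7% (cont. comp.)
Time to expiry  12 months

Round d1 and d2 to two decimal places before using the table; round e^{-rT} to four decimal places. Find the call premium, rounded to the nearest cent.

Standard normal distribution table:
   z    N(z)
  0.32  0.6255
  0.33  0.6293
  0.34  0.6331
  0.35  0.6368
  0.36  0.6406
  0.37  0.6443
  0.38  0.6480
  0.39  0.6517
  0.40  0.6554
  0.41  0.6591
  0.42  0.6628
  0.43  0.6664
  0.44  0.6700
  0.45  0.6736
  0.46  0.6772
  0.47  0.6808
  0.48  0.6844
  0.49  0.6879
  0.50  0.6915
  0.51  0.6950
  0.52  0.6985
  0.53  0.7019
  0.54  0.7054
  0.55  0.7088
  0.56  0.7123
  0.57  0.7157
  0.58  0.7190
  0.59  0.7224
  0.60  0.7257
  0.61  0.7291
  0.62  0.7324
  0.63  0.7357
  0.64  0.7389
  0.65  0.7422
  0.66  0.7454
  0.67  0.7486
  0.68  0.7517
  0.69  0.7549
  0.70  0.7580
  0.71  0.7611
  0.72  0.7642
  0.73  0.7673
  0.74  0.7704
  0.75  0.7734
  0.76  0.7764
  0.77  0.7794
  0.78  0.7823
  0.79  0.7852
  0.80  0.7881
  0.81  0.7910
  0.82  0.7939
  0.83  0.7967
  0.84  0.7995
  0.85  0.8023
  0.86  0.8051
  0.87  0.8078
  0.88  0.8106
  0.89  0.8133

$143.70

σ√T = 0.48·√1 = 0.4800
ln(S/K) + (r + σ²/2)T = ln(450/350) + (0.037 + 0.48²/2)·1 = 0.2513 + 0.1522 = 0.4035
d₁ = 0.4035 / 0.4800 = 0.8407 → 0.84
d₂ = d₁ − σ√T = 0.8407 − 0.4800 = 0.3607 → 0.36
exp(−rT) = exp(−0.037·1) = 0.9637
N(d₁) = N(0.84) = 0.7995;  N(d₂) = N(0.36) = 0.6406
C = 450·0.7995 − 350·0.9637·0.6406 = 359.7750 − 216.0712 = 143.7038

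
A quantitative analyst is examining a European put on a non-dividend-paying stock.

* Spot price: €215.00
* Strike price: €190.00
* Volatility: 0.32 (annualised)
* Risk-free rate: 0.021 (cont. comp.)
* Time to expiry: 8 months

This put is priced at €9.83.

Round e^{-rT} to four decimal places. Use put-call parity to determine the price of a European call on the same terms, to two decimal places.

exp(−rT) = exp(−0.021·0.6667) = 0.9861
Put-call parity: C − P = S − K·e^(−rT) = 215 − 190·0.9861 = 215 − 187.3590 = 27.6410
C = P + (C − P) = 9.83 + (27.6410) = 37.4710

€37.47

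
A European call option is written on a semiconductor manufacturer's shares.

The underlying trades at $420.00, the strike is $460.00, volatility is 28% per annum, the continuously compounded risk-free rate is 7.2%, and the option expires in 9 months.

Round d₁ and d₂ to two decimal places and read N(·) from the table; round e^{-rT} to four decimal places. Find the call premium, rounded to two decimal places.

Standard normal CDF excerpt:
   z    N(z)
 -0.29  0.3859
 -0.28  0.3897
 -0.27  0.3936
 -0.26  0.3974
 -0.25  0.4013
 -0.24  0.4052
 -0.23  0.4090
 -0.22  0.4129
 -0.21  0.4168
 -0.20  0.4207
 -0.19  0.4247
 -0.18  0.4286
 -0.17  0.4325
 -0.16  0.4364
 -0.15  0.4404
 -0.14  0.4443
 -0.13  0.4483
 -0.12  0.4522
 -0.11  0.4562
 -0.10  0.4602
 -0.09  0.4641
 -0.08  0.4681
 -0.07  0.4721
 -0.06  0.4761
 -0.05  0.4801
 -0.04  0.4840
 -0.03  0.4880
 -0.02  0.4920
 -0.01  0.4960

σ√T = 0.28·√0.75 = 0.2425
d₁ = [ln(420/460) + (0.072 + ½·0.28²)·0.75] / (σ√T) = (-0.0910 + 0.0834) / 0.2425 = -0.0312 → -0.03
d₂ = -0.0312 − 0.2425 = -0.2737 → -0.27
exp(−rT) = exp(−0.072·0.75) = 0.9474
C = 420·N(-0.03) − 460·0.9474·N(-0.27) = 420·0.4880 − 460·0.9474·0.3936 = 204.9600 − 171.5325 = 33.4275

$33.43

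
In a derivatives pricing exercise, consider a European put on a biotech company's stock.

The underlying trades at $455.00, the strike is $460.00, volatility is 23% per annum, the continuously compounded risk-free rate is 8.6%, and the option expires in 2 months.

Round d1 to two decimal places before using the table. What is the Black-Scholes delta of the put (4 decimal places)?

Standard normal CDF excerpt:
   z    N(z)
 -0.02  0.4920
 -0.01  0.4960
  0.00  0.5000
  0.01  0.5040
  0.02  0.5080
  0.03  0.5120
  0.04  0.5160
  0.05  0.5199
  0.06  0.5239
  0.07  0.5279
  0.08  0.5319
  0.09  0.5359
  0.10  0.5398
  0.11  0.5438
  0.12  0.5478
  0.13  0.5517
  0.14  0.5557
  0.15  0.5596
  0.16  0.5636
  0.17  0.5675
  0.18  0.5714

-0.4681

σ√T = 0.23·√0.1667 = 0.0939
d₁ = [ln(455/460) + (0.086 + 0.23²/2)·0.1667] / 0.0939 = [-0.0109 + 0.0187] / 0.0939 = 0.0832 → 0.08
N(d₁) = N(0.08) = 0.5319
Δ_put = N(d₁) − 1 = 0.5319 − 1 = -0.4681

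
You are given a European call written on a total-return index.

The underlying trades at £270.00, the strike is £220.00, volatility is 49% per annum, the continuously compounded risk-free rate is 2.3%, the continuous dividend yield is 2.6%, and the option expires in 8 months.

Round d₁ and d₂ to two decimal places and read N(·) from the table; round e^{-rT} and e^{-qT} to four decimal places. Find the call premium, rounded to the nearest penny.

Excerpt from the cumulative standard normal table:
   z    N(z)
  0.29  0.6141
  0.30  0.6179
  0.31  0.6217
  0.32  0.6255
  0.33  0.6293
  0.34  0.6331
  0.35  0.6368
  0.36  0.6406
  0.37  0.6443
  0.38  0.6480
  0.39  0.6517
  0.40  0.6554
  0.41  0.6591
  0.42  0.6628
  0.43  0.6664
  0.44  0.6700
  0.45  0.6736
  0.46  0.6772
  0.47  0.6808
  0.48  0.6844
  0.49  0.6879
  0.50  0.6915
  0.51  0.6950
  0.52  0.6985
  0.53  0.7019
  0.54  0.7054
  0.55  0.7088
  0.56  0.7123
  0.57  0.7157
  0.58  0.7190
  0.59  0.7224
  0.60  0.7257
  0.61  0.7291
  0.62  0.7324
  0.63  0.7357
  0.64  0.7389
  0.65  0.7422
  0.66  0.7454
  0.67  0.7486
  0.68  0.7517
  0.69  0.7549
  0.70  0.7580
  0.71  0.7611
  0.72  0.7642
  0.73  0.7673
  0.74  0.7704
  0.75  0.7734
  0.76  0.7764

σ√T = 0.49 × 0.8165 = 0.4001
ln(S/K) + (r − q + σ²/2)T = ln(270/220) + (0.023 − 0.026 + 0.49²/2)·0.6667 = 0.2048 + 0.0780 = 0.2828
d₁ = 0.2828 / 0.4001 = 0.7069 ⇒ 0.71
d₂ = d₁ − σ√T = 0.7069 − 0.4001 = 0.3068 ⇒ 0.31
exp(−qT) = exp(−0.026·0.6667) = 0.9828;  exp(−rT) = exp(−0.023·0.6667) = 0.9848
N(d₁) = N(0.71) = 0.7611;  N(d₂) = N(0.31) = 0.6217
C = 270·0.9828·0.7611 − 220·0.9848·0.6217 = 201.9625 − 134.6950 = 67.2674

£67.27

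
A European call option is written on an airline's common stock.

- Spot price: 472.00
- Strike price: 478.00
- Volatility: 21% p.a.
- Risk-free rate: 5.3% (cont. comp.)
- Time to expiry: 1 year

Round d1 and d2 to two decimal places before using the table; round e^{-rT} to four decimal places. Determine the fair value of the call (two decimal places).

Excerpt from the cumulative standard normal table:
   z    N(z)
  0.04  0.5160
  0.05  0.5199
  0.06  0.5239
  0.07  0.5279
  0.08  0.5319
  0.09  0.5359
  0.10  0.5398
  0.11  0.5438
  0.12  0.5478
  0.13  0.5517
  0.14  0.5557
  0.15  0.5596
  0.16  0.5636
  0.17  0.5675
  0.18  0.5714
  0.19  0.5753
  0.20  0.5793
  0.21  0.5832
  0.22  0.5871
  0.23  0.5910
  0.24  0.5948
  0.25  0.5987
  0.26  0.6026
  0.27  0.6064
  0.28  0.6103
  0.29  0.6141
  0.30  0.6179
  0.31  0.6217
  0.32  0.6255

48.71

σ√T = 0.21 × 1.0000 = 0.2100
ln(S/K) + (r + σ²/2)T = ln(472/478) + (0.053 + 0.21²/2)·1 = -0.0126 + 0.0750 = 0.0624
d₁ = 0.0624 / 0.2100 = 0.2972 → 0.30
d₂ = d₁ − σ√T = 0.2972 − 0.2100 = 0.0872 → 0.09
exp(−rT) = exp(−0.053·1) = 0.9484
C = 472·N(0.30) − 478·0.9484·N(0.09) = 472·0.6179 − 478·0.9484·0.5359 = 291.6488 − 242.9423 = 48.7065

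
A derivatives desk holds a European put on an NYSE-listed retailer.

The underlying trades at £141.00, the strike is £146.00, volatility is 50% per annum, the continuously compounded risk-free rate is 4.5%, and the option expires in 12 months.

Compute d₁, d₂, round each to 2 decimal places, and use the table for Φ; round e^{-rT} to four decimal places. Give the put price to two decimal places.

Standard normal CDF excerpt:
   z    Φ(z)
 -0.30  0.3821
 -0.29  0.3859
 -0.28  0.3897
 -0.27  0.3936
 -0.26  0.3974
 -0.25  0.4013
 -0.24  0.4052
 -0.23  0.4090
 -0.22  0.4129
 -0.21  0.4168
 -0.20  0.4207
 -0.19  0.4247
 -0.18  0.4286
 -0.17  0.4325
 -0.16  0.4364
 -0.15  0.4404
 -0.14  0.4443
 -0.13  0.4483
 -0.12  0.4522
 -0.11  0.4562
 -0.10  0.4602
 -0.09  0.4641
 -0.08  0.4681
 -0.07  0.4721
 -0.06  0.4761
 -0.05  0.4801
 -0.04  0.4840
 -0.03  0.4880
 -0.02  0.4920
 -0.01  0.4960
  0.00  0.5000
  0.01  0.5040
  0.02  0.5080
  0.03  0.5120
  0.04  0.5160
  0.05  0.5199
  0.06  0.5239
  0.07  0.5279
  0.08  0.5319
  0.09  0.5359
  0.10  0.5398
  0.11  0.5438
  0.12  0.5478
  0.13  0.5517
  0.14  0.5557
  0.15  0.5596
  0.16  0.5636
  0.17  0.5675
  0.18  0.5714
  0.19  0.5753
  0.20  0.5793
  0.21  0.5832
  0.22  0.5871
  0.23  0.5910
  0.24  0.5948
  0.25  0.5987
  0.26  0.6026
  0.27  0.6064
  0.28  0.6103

£26.99

σ√T = 0.5 × 1.0000 = 0.5000
d₁ = [ln(141/146) + (0.045 + ½·0.5²)·1] / (σ√T) = (-0.0348 + 0.1700) / 0.5000 = 0.2703 → 0.27
d₂ = 0.2703 − 0.5000 = -0.2297 → -0.23
e^(−rT) = e^(−0.045·1) = 0.9560
N(−d₂) = N(0.23) = 0.5910;  N(−d₁) = N(-0.27) = 0.3936
P = 146·0.9560·0.5910 − 141·0.3936 = 82.4894 − 55.4976 = 26.9918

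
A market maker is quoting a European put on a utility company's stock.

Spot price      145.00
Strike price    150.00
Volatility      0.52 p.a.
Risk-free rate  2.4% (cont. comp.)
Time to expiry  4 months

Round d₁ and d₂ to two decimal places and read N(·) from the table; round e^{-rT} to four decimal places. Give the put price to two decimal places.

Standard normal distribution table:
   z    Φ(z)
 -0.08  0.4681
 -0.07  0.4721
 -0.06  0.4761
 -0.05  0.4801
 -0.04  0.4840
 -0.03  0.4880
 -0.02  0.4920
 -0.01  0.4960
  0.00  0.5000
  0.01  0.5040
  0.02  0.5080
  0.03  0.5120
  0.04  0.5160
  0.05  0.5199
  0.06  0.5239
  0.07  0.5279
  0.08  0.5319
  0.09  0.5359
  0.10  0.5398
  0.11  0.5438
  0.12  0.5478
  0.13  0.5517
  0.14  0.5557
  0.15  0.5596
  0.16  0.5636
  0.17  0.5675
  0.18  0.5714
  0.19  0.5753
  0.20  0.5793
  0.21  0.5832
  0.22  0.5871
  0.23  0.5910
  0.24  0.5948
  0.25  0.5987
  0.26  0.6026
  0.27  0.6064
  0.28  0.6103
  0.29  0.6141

19.47

σ√T = 0.52·√0.3333 = 0.3002
ln(S/K) + (r + σ²/2)T = ln(145/150) + (0.024 + 0.52²/2)·0.3333 = -0.0339 + 0.0531 = 0.0192
d₁ = 0.0192 / 0.3002 = 0.0638 which rounds to 0.06
d₂ = d₁ − σ√T = 0.0638 − 0.3002 = -0.2364 which rounds to -0.24
e^(−rT) = e^(−0.024·0.3333) = 0.9920
N(−d₂) = N(0.24) = 0.5948;  N(−d₁) = N(-0.06) = 0.4761
P = 150·0.9920·0.5948 − 145·0.4761 = 88.5062 − 69.0345 = 19.4717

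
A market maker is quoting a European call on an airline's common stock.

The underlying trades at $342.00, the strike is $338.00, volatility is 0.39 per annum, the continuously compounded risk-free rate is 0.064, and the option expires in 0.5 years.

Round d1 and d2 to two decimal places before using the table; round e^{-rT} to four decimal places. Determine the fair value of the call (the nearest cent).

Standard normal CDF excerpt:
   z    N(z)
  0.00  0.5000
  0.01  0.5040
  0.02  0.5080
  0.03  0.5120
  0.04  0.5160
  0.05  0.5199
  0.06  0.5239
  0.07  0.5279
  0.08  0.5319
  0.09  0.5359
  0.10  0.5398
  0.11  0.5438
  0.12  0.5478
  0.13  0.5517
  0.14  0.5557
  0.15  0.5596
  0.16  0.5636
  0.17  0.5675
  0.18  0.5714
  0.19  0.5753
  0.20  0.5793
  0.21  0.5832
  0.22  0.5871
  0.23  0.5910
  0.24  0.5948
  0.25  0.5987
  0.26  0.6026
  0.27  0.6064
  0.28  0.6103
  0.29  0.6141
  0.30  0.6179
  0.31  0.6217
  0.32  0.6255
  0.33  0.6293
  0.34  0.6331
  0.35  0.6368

$45.03

σ√T = 0.39·√0.5 = 0.2758
ln(S/K) + (r + σ²/2)T = ln(342/338) + (0.064 + 0.39²/2)·0.5 = 0.0118 + 0.0700 = 0.0818
d₁ = 0.0818 / 0.2758 = 0.2966 which rounds to 0.30
d₂ = d₁ − σ√T = 0.2966 − 0.2758 = 0.0208 which rounds to 0.02
exp(−rT) = exp(−0.064·0.5) = 0.9685
N(d₁) = N(0.30) = 0.6179;  N(d₂) = N(0.02) = 0.5080
C = 342·0.6179 − 338·0.9685·0.5080 = 211.3218 − 166.2953 = 45.0265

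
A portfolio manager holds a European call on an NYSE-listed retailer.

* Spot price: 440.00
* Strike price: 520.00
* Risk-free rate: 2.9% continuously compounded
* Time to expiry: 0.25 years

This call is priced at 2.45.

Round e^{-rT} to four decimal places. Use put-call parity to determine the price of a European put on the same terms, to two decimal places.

78.71

exp(−rT) = exp(−0.029·0.25) = 0.9928
Put-call parity: C − P = S − K·e^(−rT) = 440 − 520·0.9928 = 440 − 516.2560 = -76.2560
P = C − (C − P) = 2.45 − (-76.2560) = 78.7060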